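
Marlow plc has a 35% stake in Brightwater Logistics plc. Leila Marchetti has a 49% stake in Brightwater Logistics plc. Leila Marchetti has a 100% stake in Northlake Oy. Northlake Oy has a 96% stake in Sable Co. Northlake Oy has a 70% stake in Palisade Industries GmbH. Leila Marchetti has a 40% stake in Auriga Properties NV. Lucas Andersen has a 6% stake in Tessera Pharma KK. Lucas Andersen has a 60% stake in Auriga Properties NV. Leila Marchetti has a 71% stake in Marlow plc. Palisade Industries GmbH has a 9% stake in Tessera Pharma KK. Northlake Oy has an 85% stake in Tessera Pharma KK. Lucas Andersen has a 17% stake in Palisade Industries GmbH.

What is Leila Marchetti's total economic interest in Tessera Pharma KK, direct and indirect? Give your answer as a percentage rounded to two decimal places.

91.30%

Leila reaches Tessera along 2 paths.
Via Northlake → Palisade: 100% × 70% × 9% = 6.3%.
Via Northlake: 100% × 85% = 85%.
Total: 6.3% + 85% = 91.3%.
Rounded: 91.30%.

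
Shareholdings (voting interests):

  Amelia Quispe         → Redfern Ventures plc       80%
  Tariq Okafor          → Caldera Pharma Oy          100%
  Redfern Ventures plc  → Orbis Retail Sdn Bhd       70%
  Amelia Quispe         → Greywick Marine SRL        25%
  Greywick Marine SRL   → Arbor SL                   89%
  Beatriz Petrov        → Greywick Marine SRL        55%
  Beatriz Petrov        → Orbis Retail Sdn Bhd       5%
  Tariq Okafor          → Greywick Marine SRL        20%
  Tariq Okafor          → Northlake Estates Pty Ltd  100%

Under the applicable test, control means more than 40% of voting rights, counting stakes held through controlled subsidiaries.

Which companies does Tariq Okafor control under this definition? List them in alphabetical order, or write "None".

Tariq holds 100% of Northlake, so Tariq controls Northlake.
Tariq holds 100% of Caldera, so Tariq controls Caldera.
No other company's threshold is met.

Caldera Pharma Oy, Northlake Estates Pty Ltd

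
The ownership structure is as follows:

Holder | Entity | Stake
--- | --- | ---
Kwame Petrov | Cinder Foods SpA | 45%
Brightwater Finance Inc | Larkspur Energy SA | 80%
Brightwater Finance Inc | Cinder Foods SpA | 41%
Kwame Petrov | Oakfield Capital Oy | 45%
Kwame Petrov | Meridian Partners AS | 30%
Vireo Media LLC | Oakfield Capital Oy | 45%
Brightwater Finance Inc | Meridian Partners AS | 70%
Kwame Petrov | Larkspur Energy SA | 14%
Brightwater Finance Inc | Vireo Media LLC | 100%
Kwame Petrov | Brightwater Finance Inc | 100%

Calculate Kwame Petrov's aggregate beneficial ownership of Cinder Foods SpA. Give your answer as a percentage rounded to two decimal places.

Kwame reaches Cinder along 2 paths.
Via Brightwater: 100% × 41% = 41%.
Direct stake: 45% = 45%.
Total: 41% + 45% = 86%.
Rounded: 86.00%.

86.00%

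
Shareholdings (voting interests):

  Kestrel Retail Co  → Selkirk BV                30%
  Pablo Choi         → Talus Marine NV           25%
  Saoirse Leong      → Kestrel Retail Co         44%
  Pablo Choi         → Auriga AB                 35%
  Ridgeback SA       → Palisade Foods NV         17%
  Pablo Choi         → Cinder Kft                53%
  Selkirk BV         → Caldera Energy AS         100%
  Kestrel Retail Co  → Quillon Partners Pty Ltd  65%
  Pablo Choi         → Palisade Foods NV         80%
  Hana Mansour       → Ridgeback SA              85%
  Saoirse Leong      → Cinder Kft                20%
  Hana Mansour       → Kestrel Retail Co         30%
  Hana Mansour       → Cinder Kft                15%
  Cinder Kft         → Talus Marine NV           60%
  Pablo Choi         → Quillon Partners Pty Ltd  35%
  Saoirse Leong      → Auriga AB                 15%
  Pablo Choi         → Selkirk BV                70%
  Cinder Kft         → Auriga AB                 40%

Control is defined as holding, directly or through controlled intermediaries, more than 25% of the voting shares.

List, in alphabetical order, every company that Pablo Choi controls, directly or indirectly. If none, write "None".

Auriga AB, Caldera Energy AS, Cinder Kft, Palisade Foods NV, Quillon Partners Pty Ltd, Selkirk BV, Talus Marine NV

Pablo holds 53% of Cinder, so Pablo controls Cinder.
Pablo holds 35% of Quillon, so Pablo controls Quillon.
Pablo holds 70% of Selkirk, so Pablo controls Selkirk.
Selkirk holds 100% of Caldera, so Pablo controls Caldera.
Cinder and Pablo together hold 40% + 35% = 75% of Auriga, so Pablo controls Auriga.
Pablo holds 80% of Palisade, so Pablo controls Palisade.
Cinder and Pablo together hold 60% + 25% = 85% of Talus, so Pablo controls Talus.
No other company's threshold is met.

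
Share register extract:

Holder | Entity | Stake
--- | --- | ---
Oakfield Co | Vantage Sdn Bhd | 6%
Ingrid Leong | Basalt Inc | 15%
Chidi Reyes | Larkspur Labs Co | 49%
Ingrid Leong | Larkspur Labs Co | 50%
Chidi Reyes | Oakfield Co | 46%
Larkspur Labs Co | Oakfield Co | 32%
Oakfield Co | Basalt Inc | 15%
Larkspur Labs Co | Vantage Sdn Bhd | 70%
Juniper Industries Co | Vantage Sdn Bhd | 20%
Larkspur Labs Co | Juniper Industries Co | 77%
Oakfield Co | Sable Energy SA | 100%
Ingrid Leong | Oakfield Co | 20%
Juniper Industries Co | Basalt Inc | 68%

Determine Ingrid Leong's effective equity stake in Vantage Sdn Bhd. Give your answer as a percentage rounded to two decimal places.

Ingrid reaches Vantage along 4 paths.
Via Larkspur → Juniper: 50% × 77% × 20% = 7.7%.
Via Oakfield: 20% × 6% = 1.2%.
Via Larkspur → Oakfield: 50% × 32% × 6% = 0.96%.
Via Larkspur: 50% × 70% = 35%.
Total: 7.7% + 1.2% + 0.96% + 35% = 44.86%.

44.86%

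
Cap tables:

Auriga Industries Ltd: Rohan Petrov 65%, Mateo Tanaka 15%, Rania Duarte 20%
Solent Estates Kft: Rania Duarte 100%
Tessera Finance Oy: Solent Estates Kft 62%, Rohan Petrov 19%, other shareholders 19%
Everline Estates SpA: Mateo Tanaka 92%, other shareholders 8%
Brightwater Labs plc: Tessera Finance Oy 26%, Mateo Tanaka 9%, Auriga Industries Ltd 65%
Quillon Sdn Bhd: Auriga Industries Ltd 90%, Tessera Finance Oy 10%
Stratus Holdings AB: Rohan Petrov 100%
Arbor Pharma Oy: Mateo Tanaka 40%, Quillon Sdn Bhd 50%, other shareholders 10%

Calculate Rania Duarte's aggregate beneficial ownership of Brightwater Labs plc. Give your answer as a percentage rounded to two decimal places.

29.12%

Rania reaches Brightwater along 2 paths.
Via Solent → Tessera: 100% × 62% × 26% = 16.12%.
Via Auriga: 20% × 65% = 13%.
Total: 16.12% + 13% = 29.12%.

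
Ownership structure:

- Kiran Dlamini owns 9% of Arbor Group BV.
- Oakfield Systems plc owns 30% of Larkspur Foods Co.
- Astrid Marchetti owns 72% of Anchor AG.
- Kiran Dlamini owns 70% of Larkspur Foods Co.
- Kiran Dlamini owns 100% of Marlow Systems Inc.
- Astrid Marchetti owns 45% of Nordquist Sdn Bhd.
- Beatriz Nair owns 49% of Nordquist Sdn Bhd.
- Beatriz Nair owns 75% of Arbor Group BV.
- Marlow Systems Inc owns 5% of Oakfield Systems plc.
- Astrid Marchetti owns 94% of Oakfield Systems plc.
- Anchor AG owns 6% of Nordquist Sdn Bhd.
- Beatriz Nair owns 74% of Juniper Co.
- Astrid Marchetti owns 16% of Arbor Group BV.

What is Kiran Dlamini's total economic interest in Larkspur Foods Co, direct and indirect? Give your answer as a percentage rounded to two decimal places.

Kiran reaches Larkspur along 2 paths.
Via Marlow → Oakfield: 100% × 5% × 30% = 1.5%.
Direct stake: 70% = 70%.
Total: 1.5% + 70% = 71.5%.
Rounded: 71.50%.

71.50%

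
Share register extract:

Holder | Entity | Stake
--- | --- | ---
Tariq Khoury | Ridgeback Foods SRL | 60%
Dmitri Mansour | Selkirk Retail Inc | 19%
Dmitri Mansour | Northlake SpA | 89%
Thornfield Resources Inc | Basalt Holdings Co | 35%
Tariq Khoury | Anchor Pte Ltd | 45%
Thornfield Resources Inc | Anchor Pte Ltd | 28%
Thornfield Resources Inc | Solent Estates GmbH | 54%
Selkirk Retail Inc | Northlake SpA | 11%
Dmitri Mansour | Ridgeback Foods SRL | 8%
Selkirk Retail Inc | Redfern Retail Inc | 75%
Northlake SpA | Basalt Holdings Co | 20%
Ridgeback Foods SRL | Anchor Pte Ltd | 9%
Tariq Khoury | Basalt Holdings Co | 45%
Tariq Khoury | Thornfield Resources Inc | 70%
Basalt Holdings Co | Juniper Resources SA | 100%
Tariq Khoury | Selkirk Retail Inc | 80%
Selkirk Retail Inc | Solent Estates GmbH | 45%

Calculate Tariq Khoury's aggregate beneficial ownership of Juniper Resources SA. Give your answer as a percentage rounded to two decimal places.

71.26%

Tariq reaches Juniper along 3 paths.
Via Thornfield → Basalt: 70% × 35% × 100% = 24.5%.
Via Basalt: 45% × 100% = 45%.
Via Selkirk → Northlake → Basalt: 80% × 11% × 20% × 100% = 1.76%.
Total: 24.5% + 45% + 1.76% = 71.26%.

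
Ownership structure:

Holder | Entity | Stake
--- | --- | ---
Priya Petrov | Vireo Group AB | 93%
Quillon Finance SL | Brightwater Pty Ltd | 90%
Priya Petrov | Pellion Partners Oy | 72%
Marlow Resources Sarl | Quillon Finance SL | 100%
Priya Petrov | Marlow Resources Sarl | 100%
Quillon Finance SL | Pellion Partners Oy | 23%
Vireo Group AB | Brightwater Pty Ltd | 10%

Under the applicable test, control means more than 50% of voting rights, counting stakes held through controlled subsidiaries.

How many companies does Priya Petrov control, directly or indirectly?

Priya holds 100% of Marlow, so Priya controls Marlow.
Marlow holds 100% of Quillon, so Priya controls Quillon.
Priya holds 93% of Vireo, so Priya controls Vireo.
Priya and Quillon together hold 72% + 23% = 95% of Pellion, so Priya controls Pellion.
Vireo and Quillon together hold 10% + 90% = 100% of Brightwater, so Priya controls Brightwater.
Priya controls 5 companies.

5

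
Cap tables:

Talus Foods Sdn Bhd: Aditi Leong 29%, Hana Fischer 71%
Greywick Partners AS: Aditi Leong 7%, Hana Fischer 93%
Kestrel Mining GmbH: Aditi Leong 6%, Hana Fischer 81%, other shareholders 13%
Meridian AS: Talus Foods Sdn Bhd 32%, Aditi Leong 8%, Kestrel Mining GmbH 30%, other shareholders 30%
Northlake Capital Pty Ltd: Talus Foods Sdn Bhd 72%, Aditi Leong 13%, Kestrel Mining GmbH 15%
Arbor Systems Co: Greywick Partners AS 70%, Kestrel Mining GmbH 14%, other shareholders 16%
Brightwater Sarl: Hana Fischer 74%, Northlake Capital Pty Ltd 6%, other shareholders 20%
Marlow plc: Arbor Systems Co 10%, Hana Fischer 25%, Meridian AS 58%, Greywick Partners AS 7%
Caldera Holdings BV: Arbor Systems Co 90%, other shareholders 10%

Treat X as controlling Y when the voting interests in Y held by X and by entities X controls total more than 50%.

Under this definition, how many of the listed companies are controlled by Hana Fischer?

9

Hana holds 71% of Talus, so Hana controls Talus.
Hana holds 93% of Greywick, so Hana controls Greywick.
Hana holds 81% of Kestrel, so Hana controls Kestrel.
Talus and Kestrel together hold 32% + 30% = 62% of Meridian, so Hana controls Meridian.
Talus and Kestrel together hold 72% + 15% = 87% of Northlake, so Hana controls Northlake.
Greywick and Kestrel together hold 70% + 14% = 84% of Arbor, so Hana controls Arbor.
Hana and Northlake together hold 74% + 6% = 80% of Brightwater, so Hana controls Brightwater.
Arbor and Hana and Meridian and Greywick together hold 10% + 25% + 58% + 7% = 100% of Marlow, so Hana controls Marlow.
Arbor holds 90% of Caldera, so Hana controls Caldera.
Hana controls 9 companies.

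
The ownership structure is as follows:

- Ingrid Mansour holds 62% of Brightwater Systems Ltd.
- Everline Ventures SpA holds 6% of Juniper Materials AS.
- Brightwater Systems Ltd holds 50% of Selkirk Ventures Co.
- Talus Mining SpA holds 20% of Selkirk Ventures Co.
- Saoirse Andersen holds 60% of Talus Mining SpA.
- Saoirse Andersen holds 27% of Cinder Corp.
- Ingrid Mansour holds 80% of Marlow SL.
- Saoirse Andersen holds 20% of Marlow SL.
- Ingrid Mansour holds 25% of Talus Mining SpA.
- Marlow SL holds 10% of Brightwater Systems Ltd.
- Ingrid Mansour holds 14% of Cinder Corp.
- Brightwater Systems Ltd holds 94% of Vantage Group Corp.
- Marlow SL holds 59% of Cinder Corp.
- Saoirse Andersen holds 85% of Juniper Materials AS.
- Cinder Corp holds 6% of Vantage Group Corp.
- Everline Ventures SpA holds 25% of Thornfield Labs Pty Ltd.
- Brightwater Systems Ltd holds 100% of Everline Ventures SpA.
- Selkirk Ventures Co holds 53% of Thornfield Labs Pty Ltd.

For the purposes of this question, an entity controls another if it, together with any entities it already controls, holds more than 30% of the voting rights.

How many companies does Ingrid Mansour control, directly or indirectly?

7

Ingrid holds 80% of Marlow, so Ingrid controls Marlow.
Ingrid and Marlow together hold 14% + 59% = 73% of Cinder, so Ingrid controls Cinder.
Ingrid and Marlow together hold 62% + 10% = 72% of Brightwater, so Ingrid controls Brightwater.
Brightwater holds 100% of Everline, so Ingrid controls Everline.
Cinder and Brightwater together hold 6% + 94% = 100% of Vantage, so Ingrid controls Vantage.
Brightwater holds 50% of Selkirk, so Ingrid controls Selkirk.
Everline and Selkirk together hold 25% + 53% = 78% of Thornfield, so Ingrid controls Thornfield.
No other company's threshold is met.
Ingrid controls 7 companies.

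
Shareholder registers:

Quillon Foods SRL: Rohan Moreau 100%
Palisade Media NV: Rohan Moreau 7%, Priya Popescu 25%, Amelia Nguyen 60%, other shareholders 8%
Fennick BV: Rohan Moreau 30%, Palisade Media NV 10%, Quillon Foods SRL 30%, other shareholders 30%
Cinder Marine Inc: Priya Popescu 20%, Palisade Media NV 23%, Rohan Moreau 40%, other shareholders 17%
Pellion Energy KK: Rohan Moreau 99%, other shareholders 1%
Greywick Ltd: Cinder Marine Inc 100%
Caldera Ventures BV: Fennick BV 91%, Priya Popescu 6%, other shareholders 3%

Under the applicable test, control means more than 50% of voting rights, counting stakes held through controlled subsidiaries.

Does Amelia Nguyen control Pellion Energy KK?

Amelia holds 60% of Palisade, so Amelia controls Palisade.
Neither Amelia nor any entity Amelia controls holds any voting interest in Pellion.
So Amelia does not control Pellion.

No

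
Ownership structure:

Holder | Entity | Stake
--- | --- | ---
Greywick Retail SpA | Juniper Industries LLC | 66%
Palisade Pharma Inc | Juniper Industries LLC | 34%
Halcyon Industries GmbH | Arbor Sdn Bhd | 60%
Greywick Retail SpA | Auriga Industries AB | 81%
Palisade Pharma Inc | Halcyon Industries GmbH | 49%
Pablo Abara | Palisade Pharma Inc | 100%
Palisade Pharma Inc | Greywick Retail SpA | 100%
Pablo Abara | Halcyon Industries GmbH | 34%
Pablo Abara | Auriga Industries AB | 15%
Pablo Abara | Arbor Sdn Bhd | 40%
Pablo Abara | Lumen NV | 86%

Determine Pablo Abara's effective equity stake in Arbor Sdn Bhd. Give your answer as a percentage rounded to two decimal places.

89.80%

Pablo reaches Arbor along 3 paths.
Direct stake: 40% = 40%.
Via Palisade → Halcyon: 100% × 49% × 60% = 29.4%.
Via Halcyon: 34% × 60% = 20.4%.
Total: 40% + 29.4% + 20.4% = 89.8%.
Rounded: 89.80%.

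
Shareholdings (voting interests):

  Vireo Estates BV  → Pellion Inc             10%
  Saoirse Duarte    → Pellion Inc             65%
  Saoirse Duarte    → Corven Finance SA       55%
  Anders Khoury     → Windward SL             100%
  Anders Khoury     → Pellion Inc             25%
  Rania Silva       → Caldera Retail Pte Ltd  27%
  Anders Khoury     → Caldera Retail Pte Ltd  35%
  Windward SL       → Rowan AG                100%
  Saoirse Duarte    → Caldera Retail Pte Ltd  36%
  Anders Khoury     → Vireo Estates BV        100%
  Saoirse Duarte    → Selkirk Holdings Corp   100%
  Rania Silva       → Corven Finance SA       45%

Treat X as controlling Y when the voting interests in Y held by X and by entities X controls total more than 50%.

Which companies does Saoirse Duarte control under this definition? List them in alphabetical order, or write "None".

Saoirse holds 100% of Selkirk, so Saoirse controls Selkirk.
Saoirse holds 55% of Corven, so Saoirse controls Corven.
Saoirse holds 65% of Pellion, so Saoirse controls Pellion.
No other company's threshold is met.

Corven Finance SA, Pellion Inc, Selkirk Holdings Corp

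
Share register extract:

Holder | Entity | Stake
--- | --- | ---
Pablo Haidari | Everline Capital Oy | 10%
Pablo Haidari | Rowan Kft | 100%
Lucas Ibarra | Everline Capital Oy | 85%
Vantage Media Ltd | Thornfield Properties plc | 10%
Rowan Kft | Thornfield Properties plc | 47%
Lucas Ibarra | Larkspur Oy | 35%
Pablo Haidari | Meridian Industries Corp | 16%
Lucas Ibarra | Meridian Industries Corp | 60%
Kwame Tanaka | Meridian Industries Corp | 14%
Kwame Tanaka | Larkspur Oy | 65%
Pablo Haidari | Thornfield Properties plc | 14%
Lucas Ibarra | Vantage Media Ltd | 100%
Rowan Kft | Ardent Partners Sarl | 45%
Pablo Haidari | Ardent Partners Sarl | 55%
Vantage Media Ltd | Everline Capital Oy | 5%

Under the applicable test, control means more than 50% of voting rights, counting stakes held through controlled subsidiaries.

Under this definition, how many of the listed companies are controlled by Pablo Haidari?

3

Pablo holds 100% of Rowan, so Pablo controls Rowan.
Pablo and Rowan together hold 55% + 45% = 100% of Ardent, so Pablo controls Ardent.
Pablo and Rowan together hold 14% + 47% = 61% of Thornfield, so Pablo controls Thornfield.
No other company's threshold is met.
Pablo controls 3 companies.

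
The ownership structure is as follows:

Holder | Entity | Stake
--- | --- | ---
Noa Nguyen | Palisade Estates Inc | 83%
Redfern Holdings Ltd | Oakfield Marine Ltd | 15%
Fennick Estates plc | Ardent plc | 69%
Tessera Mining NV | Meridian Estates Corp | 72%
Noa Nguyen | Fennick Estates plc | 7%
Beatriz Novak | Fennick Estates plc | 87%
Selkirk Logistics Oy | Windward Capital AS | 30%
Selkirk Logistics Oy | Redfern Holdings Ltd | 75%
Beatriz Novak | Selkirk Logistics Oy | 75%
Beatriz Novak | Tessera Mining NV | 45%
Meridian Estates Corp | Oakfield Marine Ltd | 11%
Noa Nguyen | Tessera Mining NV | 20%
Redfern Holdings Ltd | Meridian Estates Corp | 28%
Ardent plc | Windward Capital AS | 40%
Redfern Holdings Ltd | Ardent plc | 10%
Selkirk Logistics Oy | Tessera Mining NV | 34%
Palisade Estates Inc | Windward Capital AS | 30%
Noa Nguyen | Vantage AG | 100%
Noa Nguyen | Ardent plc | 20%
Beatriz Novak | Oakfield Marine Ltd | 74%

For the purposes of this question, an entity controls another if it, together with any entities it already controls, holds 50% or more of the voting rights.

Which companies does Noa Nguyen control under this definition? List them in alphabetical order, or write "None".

Noa holds 100% of Vantage, so Noa controls Vantage.
Noa holds 83% of Palisade, so Noa controls Palisade.
No other company's threshold is met.

Palisade Estates Inc, Vantage AG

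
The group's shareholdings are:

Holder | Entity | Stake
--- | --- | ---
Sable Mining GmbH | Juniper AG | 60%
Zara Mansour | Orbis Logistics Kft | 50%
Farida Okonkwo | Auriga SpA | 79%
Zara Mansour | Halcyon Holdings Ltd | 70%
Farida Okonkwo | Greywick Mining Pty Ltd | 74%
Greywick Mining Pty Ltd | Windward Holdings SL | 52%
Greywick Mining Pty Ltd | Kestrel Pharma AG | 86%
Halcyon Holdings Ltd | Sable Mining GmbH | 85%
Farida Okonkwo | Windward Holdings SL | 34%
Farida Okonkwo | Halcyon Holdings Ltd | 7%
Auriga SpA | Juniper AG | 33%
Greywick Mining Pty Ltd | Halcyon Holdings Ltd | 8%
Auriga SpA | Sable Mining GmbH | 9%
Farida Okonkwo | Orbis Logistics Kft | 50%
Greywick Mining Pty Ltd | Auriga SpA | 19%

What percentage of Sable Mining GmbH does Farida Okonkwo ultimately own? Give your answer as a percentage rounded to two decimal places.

19.36%

Farida reaches Sable along 4 paths.
Via Greywick → Auriga: 74% × 19% × 9% = 1.2654%.
Via Auriga: 79% × 9% = 7.11%.
Via Greywick → Halcyon: 74% × 8% × 85% = 5.032%.
Via Halcyon: 7% × 85% = 5.95%.
Total: 1.2654% + 7.11% + 5.032% + 5.95% = 19.3574%.
Rounded: 19.36%.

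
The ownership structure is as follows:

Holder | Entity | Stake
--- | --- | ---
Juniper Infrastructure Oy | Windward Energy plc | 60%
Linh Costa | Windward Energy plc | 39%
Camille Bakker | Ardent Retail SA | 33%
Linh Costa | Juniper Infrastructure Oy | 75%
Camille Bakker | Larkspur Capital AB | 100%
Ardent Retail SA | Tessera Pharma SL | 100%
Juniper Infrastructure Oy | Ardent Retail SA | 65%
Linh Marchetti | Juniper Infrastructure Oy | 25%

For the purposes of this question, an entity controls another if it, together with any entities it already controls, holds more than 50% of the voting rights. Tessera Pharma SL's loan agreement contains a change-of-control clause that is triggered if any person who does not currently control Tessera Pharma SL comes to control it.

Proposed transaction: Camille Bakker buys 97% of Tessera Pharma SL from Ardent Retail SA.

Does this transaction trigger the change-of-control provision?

Yes

The purchase adds only to Camille's holdings (Ardent's stake shrinks), so Camille is the only person who could newly come to control Tessera.
Camille holds 100% of Larkspur, so Camille controls Larkspur.
Neither Camille nor any entity Camille controls holds any voting interest in Tessera.
So before the transaction, Camille does not control Tessera.
After the purchase, Camille holds 97% of Tessera directly, and Ardent's stake falls to 3%.
Camille holds 97% of Tessera, so Camille controls Tessera.
Camille did not control Tessera before and does after, so the clause is triggered.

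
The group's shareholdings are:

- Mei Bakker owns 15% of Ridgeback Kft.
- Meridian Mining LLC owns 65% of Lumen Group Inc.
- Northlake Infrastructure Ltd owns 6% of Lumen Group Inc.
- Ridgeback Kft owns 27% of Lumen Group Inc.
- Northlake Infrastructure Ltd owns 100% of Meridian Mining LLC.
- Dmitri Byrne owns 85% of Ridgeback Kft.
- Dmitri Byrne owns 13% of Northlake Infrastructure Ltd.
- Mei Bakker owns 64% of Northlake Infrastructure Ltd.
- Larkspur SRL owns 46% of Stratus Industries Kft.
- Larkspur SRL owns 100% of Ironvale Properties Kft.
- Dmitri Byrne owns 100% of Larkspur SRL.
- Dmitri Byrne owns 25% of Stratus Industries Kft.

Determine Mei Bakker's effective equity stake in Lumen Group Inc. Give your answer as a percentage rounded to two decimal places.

Mei reaches Lumen along 3 paths.
Via Northlake: 64% × 6% = 3.84%.
Via Northlake → Meridian: 64% × 100% × 65% = 41.6%.
Via Ridgeback: 15% × 27% = 4.05%.
Total: 3.84% + 41.6% + 4.05% = 49.49%.

49.49%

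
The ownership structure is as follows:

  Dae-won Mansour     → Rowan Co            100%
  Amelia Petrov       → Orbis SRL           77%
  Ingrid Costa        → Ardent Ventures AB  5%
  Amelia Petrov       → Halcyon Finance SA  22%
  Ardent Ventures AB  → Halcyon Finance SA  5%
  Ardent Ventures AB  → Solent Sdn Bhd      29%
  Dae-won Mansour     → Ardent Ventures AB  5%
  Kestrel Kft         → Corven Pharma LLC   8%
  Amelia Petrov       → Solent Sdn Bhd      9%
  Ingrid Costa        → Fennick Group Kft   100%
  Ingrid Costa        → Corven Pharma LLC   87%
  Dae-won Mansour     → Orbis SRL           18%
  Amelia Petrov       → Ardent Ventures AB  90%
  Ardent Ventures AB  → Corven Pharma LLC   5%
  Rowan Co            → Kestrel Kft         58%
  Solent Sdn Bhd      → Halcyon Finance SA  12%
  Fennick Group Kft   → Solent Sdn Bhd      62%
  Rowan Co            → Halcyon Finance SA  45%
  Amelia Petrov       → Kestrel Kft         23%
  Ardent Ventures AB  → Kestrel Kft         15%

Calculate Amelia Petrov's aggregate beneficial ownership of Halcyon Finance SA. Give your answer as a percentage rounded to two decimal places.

Amelia reaches Halcyon along 4 paths.
Via Ardent: 90% × 5% = 4.5%.
Direct stake: 22% = 22%.
Via Solent: 9% × 12% = 1.08%.
Via Ardent → Solent: 90% × 29% × 12% = 3.132%.
Total: 4.5% + 22% + 1.08% + 3.132% = 30.712%.
Rounded: 30.71%.

30.71%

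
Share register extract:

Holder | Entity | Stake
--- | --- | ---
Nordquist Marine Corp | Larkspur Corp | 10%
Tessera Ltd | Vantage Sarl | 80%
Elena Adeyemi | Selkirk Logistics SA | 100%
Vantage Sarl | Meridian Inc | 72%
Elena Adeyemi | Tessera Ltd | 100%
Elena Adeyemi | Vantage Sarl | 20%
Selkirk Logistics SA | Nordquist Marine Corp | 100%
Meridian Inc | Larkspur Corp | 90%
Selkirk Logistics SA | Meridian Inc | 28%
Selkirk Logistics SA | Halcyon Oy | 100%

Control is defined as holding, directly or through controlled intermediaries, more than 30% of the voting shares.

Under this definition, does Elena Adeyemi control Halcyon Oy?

Yes

Elena holds 100% of Selkirk, so Elena controls Selkirk.
Selkirk holds 100% of Halcyon, so Elena controls Halcyon.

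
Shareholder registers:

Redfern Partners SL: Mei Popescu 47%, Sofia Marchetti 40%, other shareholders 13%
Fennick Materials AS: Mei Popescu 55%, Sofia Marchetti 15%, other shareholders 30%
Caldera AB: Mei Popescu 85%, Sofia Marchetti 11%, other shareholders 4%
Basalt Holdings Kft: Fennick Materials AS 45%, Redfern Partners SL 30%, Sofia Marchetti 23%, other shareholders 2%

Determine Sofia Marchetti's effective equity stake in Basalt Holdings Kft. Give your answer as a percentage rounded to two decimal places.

41.75%

Sofia reaches Basalt along 3 paths.
Via Fennick: 15% × 45% = 6.75%.
Via Redfern: 40% × 30% = 12%.
Direct stake: 23% = 23%.
Total: 6.75% + 12% + 23% = 41.75%.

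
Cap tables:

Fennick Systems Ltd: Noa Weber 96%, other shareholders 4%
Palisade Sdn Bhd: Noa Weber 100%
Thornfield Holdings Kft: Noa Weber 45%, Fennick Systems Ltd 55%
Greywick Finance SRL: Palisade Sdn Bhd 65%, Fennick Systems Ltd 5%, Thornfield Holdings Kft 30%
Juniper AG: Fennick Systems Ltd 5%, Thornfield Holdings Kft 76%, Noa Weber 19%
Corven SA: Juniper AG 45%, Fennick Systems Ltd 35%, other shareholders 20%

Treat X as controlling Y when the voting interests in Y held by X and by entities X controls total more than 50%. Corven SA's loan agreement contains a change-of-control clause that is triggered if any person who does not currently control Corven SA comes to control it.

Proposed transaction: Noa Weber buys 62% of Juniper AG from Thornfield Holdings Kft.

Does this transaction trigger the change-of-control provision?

The purchase adds only to Noa's holdings (Thornfield's stake shrinks), so Noa is the only person who could newly come to control Corven.
Noa holds 96% of Fennick, so Noa controls Fennick.
Noa and Fennick together hold 45% + 55% = 100% of Thornfield, so Noa controls Thornfield.
Fennick and Thornfield and Noa together hold 5% + 76% + 19% = 100% of Juniper, so Noa controls Juniper.
Juniper and Fennick together hold 45% + 35% = 80% of Corven, so Noa controls Corven.
So Noa already controls Corven before the transaction.
After the purchase, Noa's direct stake in Juniper rises to 19% + 62% = 81%, and Thornfield's stake falls to 14%.
Noa controlled Corven already, so this is not a new person acquiring control; every other person's position is unchanged or reduced.
No new person acquires control, so the clause is not triggered.

No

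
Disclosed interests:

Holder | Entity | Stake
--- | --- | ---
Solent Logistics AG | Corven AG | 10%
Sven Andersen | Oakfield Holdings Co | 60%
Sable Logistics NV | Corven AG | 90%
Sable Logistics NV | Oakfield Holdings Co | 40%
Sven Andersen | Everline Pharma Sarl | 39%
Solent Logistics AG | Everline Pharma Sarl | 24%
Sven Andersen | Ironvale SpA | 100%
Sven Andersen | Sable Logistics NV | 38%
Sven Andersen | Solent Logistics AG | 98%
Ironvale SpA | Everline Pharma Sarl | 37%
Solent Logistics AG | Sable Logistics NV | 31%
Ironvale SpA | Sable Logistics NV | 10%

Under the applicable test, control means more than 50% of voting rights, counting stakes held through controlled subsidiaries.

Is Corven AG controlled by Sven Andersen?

Yes

Sven holds 100% of Ironvale, so Sven controls Ironvale.
Sven holds 98% of Solent, so Sven controls Solent.
Solent and Sven and Ironvale together hold 31% + 38% + 10% = 79% of Sable, so Sven controls Sable.
Sable and Solent together hold 90% + 10% = 100% of Corven, so Sven controls Corven.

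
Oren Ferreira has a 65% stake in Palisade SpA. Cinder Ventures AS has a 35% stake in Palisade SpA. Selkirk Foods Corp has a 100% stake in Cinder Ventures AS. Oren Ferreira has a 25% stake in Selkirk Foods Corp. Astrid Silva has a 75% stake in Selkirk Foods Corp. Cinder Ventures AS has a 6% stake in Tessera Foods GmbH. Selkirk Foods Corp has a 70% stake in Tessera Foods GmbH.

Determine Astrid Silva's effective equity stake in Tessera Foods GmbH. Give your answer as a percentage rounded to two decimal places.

Astrid reaches Tessera along 2 paths.
Via Selkirk: 75% × 70% = 52.5%.
Via Selkirk → Cinder: 75% × 100% × 6% = 4.5%.
Total: 52.5% + 4.5% = 57%.
Rounded: 57.00%.

57.00%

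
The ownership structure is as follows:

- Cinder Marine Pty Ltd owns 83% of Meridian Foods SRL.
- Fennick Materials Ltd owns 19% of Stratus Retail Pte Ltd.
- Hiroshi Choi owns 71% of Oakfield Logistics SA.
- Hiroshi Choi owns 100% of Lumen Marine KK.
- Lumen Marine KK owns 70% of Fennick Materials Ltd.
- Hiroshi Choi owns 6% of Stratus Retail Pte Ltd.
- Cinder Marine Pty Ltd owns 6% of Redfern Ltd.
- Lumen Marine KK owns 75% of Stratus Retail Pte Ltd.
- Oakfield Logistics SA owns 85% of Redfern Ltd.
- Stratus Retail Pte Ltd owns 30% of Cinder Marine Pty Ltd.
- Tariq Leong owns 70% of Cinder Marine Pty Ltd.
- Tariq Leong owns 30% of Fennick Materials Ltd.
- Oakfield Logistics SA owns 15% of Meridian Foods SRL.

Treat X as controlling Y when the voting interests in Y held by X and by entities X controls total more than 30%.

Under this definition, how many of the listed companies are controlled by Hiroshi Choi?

5

Hiroshi holds 100% of Lumen, so Hiroshi controls Lumen.
Lumen holds 70% of Fennick, so Hiroshi controls Fennick.
Lumen and Fennick and Hiroshi together hold 75% + 19% + 6% = 100% of Stratus, so Hiroshi controls Stratus.
Hiroshi holds 71% of Oakfield, so Hiroshi controls Oakfield.
Oakfield holds 85% of Redfern, so Hiroshi controls Redfern.
No other company's threshold is met.
Hiroshi controls 5 companies.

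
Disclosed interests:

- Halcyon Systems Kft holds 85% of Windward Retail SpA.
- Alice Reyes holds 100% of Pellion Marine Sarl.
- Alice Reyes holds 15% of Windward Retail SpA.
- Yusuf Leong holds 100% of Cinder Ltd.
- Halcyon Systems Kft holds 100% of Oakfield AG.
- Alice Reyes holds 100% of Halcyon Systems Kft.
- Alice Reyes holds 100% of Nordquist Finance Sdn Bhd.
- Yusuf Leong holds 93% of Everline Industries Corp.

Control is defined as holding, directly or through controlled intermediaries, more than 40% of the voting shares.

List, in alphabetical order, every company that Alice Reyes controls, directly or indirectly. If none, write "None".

Halcyon Systems Kft, Nordquist Finance Sdn Bhd, Oakfield AG, Pellion Marine Sarl, Windward Retail SpA

Alice holds 100% of Halcyon, so Alice controls Halcyon.
Alice holds 100% of Nordquist, so Alice controls Nordquist.
Halcyon holds 100% of Oakfield, so Alice controls Oakfield.
Alice holds 100% of Pellion, so Alice controls Pellion.
Halcyon and Alice together hold 85% + 15% = 100% of Windward, so Alice controls Windward.
No other company's threshold is met.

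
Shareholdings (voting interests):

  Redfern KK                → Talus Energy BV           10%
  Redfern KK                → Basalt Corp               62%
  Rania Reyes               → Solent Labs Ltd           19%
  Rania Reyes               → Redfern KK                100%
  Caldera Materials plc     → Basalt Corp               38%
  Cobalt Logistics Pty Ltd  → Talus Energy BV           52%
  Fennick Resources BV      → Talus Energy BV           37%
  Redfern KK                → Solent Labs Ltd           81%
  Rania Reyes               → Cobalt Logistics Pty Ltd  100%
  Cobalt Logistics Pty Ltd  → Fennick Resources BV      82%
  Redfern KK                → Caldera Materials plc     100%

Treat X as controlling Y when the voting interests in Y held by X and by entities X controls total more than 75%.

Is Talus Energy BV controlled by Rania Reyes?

Rania holds 100% of Cobalt, so Rania controls Cobalt.
Cobalt holds 82% of Fennick, so Rania controls Fennick.
Rania holds 100% of Redfern, so Rania controls Redfern.
Cobalt and Fennick and Redfern together hold 52% + 37% + 10% = 99% of Talus, so Rania controls Talus.

Yes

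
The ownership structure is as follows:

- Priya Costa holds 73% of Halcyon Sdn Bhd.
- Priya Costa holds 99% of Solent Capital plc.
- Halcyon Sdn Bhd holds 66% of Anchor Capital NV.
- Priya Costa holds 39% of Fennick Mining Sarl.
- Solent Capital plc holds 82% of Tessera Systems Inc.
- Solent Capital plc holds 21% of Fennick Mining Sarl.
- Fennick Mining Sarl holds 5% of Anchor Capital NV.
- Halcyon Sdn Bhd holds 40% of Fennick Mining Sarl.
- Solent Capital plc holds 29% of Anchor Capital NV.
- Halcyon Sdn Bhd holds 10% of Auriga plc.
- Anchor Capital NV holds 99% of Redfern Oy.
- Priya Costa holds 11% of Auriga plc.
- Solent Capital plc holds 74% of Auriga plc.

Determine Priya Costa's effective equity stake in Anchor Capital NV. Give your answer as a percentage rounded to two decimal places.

Priya reaches Anchor along 5 paths.
Via Halcyon: 73% × 66% = 48.18%.
Via Fennick: 39% × 5% = 1.95%.
Via Halcyon → Fennick: 73% × 40% × 5% = 1.46%.
Via Solent → Fennick: 99% × 21% × 5% = 1.0395%.
Via Solent: 99% × 29% = 28.71%.
Total: 48.18% + 1.95% + 1.46% + 1.0395% + 28.71% = 81.3395%.
Rounded: 81.34%.

81.34%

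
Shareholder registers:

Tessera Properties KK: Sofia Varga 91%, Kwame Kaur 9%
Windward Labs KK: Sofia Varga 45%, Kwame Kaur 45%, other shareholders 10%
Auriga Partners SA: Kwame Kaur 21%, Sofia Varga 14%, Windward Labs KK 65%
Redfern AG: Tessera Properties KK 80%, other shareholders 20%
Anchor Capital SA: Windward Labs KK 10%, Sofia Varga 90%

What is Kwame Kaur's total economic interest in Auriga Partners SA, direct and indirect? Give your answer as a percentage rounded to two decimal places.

50.25%

Kwame reaches Auriga along 2 paths.
Direct stake: 21% = 21%.
Via Windward: 45% × 65% = 29.25%.
Total: 21% + 29.25% = 50.25%.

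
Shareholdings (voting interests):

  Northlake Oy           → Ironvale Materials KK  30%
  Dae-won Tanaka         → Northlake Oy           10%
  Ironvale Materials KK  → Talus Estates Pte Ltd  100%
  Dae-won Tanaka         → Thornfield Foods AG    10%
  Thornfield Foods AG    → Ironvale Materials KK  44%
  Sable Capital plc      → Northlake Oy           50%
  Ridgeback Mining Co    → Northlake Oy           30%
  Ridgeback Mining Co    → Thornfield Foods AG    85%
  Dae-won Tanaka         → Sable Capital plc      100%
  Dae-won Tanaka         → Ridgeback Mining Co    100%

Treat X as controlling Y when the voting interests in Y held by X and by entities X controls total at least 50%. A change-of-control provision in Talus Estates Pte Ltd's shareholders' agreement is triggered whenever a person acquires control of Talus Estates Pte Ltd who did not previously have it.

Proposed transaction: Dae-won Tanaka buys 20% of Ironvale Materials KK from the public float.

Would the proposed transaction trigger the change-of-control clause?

The purchase changes only Dae-won's holdings, so Dae-won is the only person who could newly come to control Talus.
Dae-won holds 100% of Sable, so Dae-won controls Sable.
Dae-won holds 100% of Ridgeback, so Dae-won controls Ridgeback.
Ridgeback and Sable and Dae-won together hold 30% + 50% + 10% = 90% of Northlake, so Dae-won controls Northlake.
Ridgeback and Dae-won together hold 85% + 10% = 95% of Thornfield, so Dae-won controls Thornfield.
Northlake and Thornfield together hold 30% + 44% = 74% of Ironvale, so Dae-won controls Ironvale.
Ironvale holds 100% of Talus, so Dae-won controls Talus.
So Dae-won already controls Talus before the transaction.
After the purchase, Dae-won holds 20% of Ironvale directly.
Dae-won controlled Talus already, so this is not a new person acquiring control; every other person's position is unchanged or reduced.
No new person acquires control, so the clause is not triggered.

No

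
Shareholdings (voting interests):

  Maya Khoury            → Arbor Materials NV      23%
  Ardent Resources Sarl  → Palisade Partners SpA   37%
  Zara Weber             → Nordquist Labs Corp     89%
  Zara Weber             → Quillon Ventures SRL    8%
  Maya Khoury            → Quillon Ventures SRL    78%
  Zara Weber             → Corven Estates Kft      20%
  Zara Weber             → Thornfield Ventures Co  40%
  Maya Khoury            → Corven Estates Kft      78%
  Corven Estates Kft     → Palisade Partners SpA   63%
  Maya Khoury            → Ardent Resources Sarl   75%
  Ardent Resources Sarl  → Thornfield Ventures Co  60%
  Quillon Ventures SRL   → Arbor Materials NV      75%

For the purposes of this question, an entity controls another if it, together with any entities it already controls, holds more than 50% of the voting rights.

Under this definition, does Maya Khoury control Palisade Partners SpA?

Maya holds 75% of Ardent, so Maya controls Ardent.
Maya holds 78% of Corven, so Maya controls Corven.
Corven and Ardent together hold 63% + 37% = 100% of Palisade, so Maya controls Palisade.

Yes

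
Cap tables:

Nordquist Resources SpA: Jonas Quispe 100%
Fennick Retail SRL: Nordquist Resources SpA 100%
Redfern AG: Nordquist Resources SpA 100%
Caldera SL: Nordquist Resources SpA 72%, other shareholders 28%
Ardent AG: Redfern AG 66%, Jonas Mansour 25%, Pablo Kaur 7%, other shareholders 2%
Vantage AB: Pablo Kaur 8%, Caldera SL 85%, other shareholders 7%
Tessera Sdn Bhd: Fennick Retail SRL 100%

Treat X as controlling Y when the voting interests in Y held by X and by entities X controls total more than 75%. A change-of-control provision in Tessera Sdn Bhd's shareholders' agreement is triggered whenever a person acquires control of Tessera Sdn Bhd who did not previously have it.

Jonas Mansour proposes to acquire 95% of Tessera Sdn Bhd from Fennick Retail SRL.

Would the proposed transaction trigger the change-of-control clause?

The purchase adds only to Jonas Mansour's holdings (Fennick's stake shrinks), so Jonas Mansour is the only person who could newly come to control Tessera.
Jonas Mansour's largest direct stake is 25% in Ardent, which does not meet the threshold, so Jonas Mansour controls no company.
Neither Jonas Mansour nor any entity Jonas Mansour controls holds any voting interest in Tessera.
So before the transaction, Jonas Mansour does not control Tessera.
After the purchase, Jonas Mansour holds 95% of Tessera directly, and Fennick's stake falls to 5%.
Jonas Mansour holds 95% of Tessera, so Jonas Mansour controls Tessera.
Jonas Mansour did not control Tessera before and does after, so the clause is triggered.

Yes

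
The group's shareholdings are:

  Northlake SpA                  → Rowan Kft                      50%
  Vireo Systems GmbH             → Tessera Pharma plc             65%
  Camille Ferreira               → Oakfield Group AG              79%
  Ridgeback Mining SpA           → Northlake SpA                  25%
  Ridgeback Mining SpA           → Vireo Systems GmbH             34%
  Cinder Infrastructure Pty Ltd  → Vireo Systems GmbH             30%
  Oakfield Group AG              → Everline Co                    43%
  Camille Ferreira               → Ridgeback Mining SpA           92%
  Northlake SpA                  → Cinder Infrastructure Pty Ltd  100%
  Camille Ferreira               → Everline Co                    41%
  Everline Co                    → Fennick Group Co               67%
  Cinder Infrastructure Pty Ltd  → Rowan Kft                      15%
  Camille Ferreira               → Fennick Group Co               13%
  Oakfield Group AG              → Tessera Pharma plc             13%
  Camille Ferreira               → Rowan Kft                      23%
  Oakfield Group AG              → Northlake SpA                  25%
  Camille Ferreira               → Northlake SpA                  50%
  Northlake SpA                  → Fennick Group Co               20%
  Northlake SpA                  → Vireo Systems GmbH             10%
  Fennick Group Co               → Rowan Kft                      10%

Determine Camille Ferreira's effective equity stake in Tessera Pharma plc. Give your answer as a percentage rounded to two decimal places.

54.72%

Camille reaches Tessera along 8 paths.
Via Ridgeback → Vireo: 92% × 34% × 65% = 20.332%.
Via Northlake → Vireo: 50% × 10% × 65% = 3.25%.
Via Oakfield → Northlake → Vireo: 79% × 25% × 10% × 65% = 1.28375%.
Via Ridgeback → Northlake → Vireo: 92% × 25% × 10% × 65% = 1.495%.
Via Northlake → Cinder → Vireo: 50% × 100% × 30% × 65% = 9.75%.
Via Oakfield → Northlake → Cinder → Vireo: 79% × 25% × 100% × 30% × 65% = 3.85125%.
Via Ridgeback → Northlake → Cinder → Vireo: 92% × 25% × 100% × 30% × 65% = 4.485%.
Via Oakfield: 79% × 13% = 10.27%.
Total: 20.332% + 3.25% + 1.28375% + 1.495% + 9.75% + 3.85125% + 4.485% + 10.27% = 54.717%.
Rounded: 54.72%.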